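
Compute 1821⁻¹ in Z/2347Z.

1584

2347 = 1·1821 + 526
1821 = 3·526 + 243
526 = 2·243 + 40
243 = 6·40 + 3
40 = 13·3 + 1
3 = 3·1 + 0
gcd(1821, 2347) = 1, so the inverse exists.
Bézout: 1 = 592·2347 − 763·1821.
So 1821⁻¹ ≡ −763 ≡ 1584 (mod 2347).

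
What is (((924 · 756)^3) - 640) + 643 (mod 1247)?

924 · 756 = 698544 ≡ 224 (mod 1247)
(224)^3 ≡ 213 (mod 1247)
213 - 640 = -427 ≡ 820 (mod 1247)
820 + 643 = 1463 ≡ 216 (mod 1247)

216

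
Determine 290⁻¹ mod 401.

Apply the Euclidean algorithm and back-substitute:
401 = 1·290 + 111
290 = 2·111 + 68
111 = 1·68 + 43
68 = 1·43 + 25
43 = 1·25 + 18
25 = 1·18 + 7
18 = 2·7 + 4
7 = 1·4 + 3
4 = 1·3 + 1
3 = 3·1 + 0
gcd(290, 401) = 1, so the inverse exists.
Bézout: 1 = 81·401 − 112·290.
So 290⁻¹ ≡ −112 ≡ 289 (mod 401).

289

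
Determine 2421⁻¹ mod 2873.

464

2873 = 1×2421 + 452
2421 = 5×452 + 161
452 = 2×161 + 130
161 = 1×130 + 31
130 = 4×31 + 6
31 = 5×6 + 1
6 = 6×1 + 0
gcd(2421, 2873) = 1, so the inverse exists.
Back-substitute for 1:
1 = 1×31 − 5×6
  = −5×130 + 21×31
  = 21×161 − 26×130
  = −26×452 + 73×161
  = 73×2421 − 391×452
  = −391×2873 + 464×2421
So 2421⁻¹ ≡ 464 (mod 2873).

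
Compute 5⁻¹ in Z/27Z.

11

By the extended Euclidean algorithm:
27 = 5*5 + 2
5 = 2*2 + 1
2 = 2*1 + 0
gcd(5, 27) = 1, so the inverse exists.
Back-substitute for 1:
1 = 1*5 − 2*2
  = −2*27 + 11*5
So 5⁻¹ ≡ 11 (mod 27).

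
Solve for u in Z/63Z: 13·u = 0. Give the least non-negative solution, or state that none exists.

0

gcd(13, 63) = 1, so a unique solution mod 63 exists.
13⁻¹ ≡ 34 (mod 63).
u ≡ 34·0 ≡ 0 (mod 63).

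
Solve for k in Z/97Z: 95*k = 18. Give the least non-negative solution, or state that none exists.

gcd(95, 97) = 1, so a unique solution mod 97 exists.
95⁻¹ ≡ 48 (mod 97).
k ≡ 48*18 ≡ 88 (mod 97).

88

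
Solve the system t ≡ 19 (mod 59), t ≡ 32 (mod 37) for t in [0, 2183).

59⁻¹ mod 37: 59×32 ≡ 1 (mod 37), so 59⁻¹ ≡ 32.
t = 19 + 59×((32 − 19)×32 mod 37) = 19 + 59×9 = 550.
Check: 550 mod 59 = 19, 550 mod 37 = 32. ✓

550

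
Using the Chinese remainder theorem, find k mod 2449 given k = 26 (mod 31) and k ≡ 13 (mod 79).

31⁻¹ mod 79: 31×51 ≡ 1 (mod 79), so 31⁻¹ ≡ 51.
k = 26 + 31×((13 − 26)×51 mod 79) = 26 + 31×48 = 1514.

1514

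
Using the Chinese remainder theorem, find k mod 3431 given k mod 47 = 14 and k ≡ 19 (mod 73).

47⁻¹ mod 73: 47·14 ≡ 1 (mod 73), so 47⁻¹ ≡ 14.
k = 14 + 47·((19 − 14)·14 mod 73) = 14 + 47·70 = 3304.

3304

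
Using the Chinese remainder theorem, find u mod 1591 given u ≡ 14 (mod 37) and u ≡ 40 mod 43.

37⁻¹ mod 43: 37×7 ≡ 1 (mod 43), so 37⁻¹ ≡ 7.
u = 14 + 37×((40 − 14)×7 mod 43) = 14 + 37×10 = 384.
Check: 384 mod 37 = 14, 384 mod 43 = 40. ✓

384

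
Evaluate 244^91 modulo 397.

153

91 in binary is 1011011, i.e. 91 = 64 + 16 + 8 + 2 + 1.
244^1 ≡ 244 (mod 397)
244^2 ≡ 244^2 = 59536 ≡ 383 (mod 397)
244^4 ≡ 383^2 = 146689 ≡ 196 (mod 397)
244^8 ≡ 196^2 = 38416 ≡ 304 (mod 397)
244^16 ≡ 304^2 = 92416 ≡ 312 (mod 397)
244^32 ≡ 312^2 = 97344 ≡ 79 (mod 397)
244^64 ≡ 79^2 = 6241 ≡ 286 (mod 397)
244^91 = 244^64 × 244^16 × 244^8 × 244^2 × 244^1 ≡ 286 × 312 × 304 × 383 × 244 (mod 397).
Accumulate the product:
286 × 312 = 89232 ≡ 304
304 × 304 = 92416 ≡ 312
312 × 383 = 119496 ≡ 396
396 × 244 = 96624 ≡ 153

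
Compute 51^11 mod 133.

116

11 in binary is 1011, i.e. 11 = 8 + 2 + 1.
51^1 ≡ 51 (mod 133)
51^2 ≡ 51^2 = 2601 ≡ 74 (mod 133)
51^4 ≡ 74^2 = 5476 ≡ 23 (mod 133)
51^8 ≡ 23^2 = 529 ≡ 130 (mod 133)
51^11 = 51^8 · 51^2 · 51^1 ≡ 130 · 74 · 51 (mod 133).
Accumulate the product:
130 · 74 = 9620 ≡ 44
44 · 51 = 2244 ≡ 116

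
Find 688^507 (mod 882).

694

507 in binary is 111111011, i.e. 507 = 256 + 128 + 64 + 32 + 16 + 8 + 2 + 1.
688^1 ≡ 688 (mod 882)
688^2 ≡ 688^2 = 473344 ≡ 592 (mod 882)
688^4 ≡ 592^2 = 350464 ≡ 310 (mod 882)
688^8 ≡ 310^2 = 96100 ≡ 844 (mod 882)
688^16 ≡ 844^2 = 712336 ≡ 562 (mod 882)
688^32 ≡ 562^2 = 315844 ≡ 88 (mod 882)
688^64 ≡ 88^2 = 7744 ≡ 688 (mod 882)
688^128 ≡ 688^2 = 473344 ≡ 592 (mod 882)
688^256 ≡ 592^2 = 350464 ≡ 310 (mod 882)
688^507 = 688^256 * 688^128 * 688^64 * 688^32 * 688^16 * 688^8 * 688^2 * 688^1 ≡ 310 * 592 * 688 * 88 * 562 * 844 * 592 * 688 (mod 882).
Accumulate the product:
310 * 592 = 183520 ≡ 64
64 * 688 = 44032 ≡ 814
814 * 88 = 71632 ≡ 190
190 * 562 = 106780 ≡ 58
58 * 844 = 48952 ≡ 442
442 * 592 = 261664 ≡ 592
592 * 688 = 407296 ≡ 694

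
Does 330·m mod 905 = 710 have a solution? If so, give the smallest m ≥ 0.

gcd(330, 905) = 5, and 5 | 710, so solutions exist.
Divide through by 5: 66·m = 142 (mod 181).
66⁻¹ ≡ 96 (mod 181).
m ≡ 96·142 ≡ 57 (mod 181).
The smallest non-negative solution is m = 57.

57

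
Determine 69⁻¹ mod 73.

73 = 1×69 + 4
69 = 17×4 + 1
4 = 4×1 + 0
gcd(69, 73) = 1, so the inverse exists.
Back-substitute for 1:
1 = 1×69 − 17×4
  = −17×73 + 18×69
So 69⁻¹ ≡ 18 (mod 73).

18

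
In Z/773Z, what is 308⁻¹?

Apply the Euclidean algorithm and back-substitute:
773 = 2*308 + 157
308 = 1*157 + 151
157 = 1*151 + 6
151 = 25*6 + 1
6 = 6*1 + 0
gcd(308, 773) = 1, so the inverse exists.
Bézout: 1 = −51*773 + 128*308.
So 308⁻¹ ≡ 128 (mod 773).

128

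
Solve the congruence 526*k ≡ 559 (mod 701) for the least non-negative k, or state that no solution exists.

133

gcd(526, 701) = 1, so a unique solution mod 701 exists.
526⁻¹ ≡ 4 (mod 701).
k ≡ 4*559 ≡ 133 (mod 701).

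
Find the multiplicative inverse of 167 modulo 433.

433 = 2×167 + 99
167 = 1×99 + 68
99 = 1×68 + 31
68 = 2×31 + 6
31 = 5×6 + 1
6 = 6×1 + 0
gcd(167, 433) = 1, so the inverse exists.
Bézout: 1 = 27×433 − 70×167.
So 167⁻¹ ≡ −70 ≡ 363 (mod 433).

363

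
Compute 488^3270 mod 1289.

Using repeated squaring:
3270 in binary is 110011000110, i.e. 3270 = 2048 + 1024 + 128 + 64 + 4 + 2.
488^1 ≡ 488 (mod 1289)
488^2 ≡ 488^2 = 238144 ≡ 968 (mod 1289)
488^4 ≡ 968^2 = 937024 ≡ 1210 (mod 1289)
488^8 ≡ 1210^2 = 1464100 ≡ 1085 (mod 1289)
488^16 ≡ 1085^2 = 1177225 ≡ 368 (mod 1289)
488^32 ≡ 368^2 = 135424 ≡ 79 (mod 1289)
488^64 ≡ 79^2 = 6241 ≡ 1085 (mod 1289)
488^128 ≡ 1085^2 = 1177225 ≡ 368 (mod 1289)
488^256 ≡ 368^2 = 135424 ≡ 79 (mod 1289)
488^512 ≡ 79^2 = 6241 ≡ 1085 (mod 1289)
488^1024 ≡ 1085^2 = 1177225 ≡ 368 (mod 1289)
488^2048 ≡ 368^2 = 135424 ≡ 79 (mod 1289)
488^3270 = 488^2048 * 488^1024 * 488^128 * 488^64 * 488^4 * 488^2 ≡ 79 * 368 * 368 * 1085 * 1210 * 968 (mod 1289).
Accumulate the product:
79 * 368 = 29072 ≡ 714
714 * 368 = 262752 ≡ 1085
1085 * 1085 = 1177225 ≡ 368
368 * 1210 = 445280 ≡ 575
575 * 968 = 556600 ≡ 1041

1041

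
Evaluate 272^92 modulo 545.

136

Compute successive squares:
92 in binary is 1011100, i.e. 92 = 64 + 16 + 8 + 4.
272^1 ≡ 272 (mod 545)
272^2 ≡ 272^2 = 73984 ≡ 409 (mod 545)
272^4 ≡ 409^2 = 167281 ≡ 511 (mod 545)
272^8 ≡ 511^2 = 261121 ≡ 66 (mod 545)
272^16 ≡ 66^2 = 4356 ≡ 541 (mod 545)
272^32 ≡ 541^2 = 292681 ≡ 16 (mod 545)
272^64 ≡ 16^2 = 256 (mod 545)
272^92 = 272^64 * 272^16 * 272^8 * 272^4 ≡ 256 * 541 * 66 * 511 (mod 545).
Accumulate the product:
256 * 541 = 138496 ≡ 66
66 * 66 = 4356 ≡ 541
541 * 511 = 276451 ≡ 136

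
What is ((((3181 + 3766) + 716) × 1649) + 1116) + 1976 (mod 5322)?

3181 + 3766 = 6947 ≡ 1625 (mod 5322)
1625 + 716 = 2341
2341 × 1649 = 3860309 ≡ 1859 (mod 5322)
1859 + 1116 = 2975
2975 + 1976 = 4951

4951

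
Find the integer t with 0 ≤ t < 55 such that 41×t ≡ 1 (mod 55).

51

By the extended Euclidean algorithm:
55 = 1·41 + 14
41 = 2·14 + 13
14 = 1·13 + 1
13 = 13·1 + 0
gcd(41, 55) = 1, so the inverse exists.
Back-substitute for 1:
1 = 1·14 − 1·13
  = −1·41 + 3·14
  = 3·55 − 4·41
So 41⁻¹ ≡ −4 ≡ 51 (mod 55).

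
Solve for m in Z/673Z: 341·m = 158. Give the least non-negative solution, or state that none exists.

gcd(341, 673) = 1, so a unique solution mod 673 exists.
341⁻¹ ≡ 75 (mod 673).
m ≡ 75·158 ≡ 409 (mod 673).

409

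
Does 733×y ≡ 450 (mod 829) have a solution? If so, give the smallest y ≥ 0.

gcd(733, 829) = 1, so a unique solution mod 829 exists.
733⁻¹ ≡ 734 (mod 829).
y ≡ 734×450 ≡ 358 (mod 829).

358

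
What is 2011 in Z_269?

128

2011 = 7×269 + 128, so 2011 ≡ 128 (mod 269).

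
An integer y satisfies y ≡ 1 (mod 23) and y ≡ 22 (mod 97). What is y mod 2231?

23⁻¹ mod 97: 23·38 ≡ 1 (mod 97), so 23⁻¹ ≡ 38.
y = 1 + 23·((22 − 1)·38 mod 97) = 1 + 23·22 = 507.
Check: 507 mod 23 = 1, 507 mod 97 = 22. ✓

507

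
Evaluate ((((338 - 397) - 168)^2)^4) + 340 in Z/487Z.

338 - 397 = -59 ≡ 428 (mod 487)
428 - 168 = 260
(260)^2 ≡ 394 (mod 487)
(394)^4 ≡ 53 (mod 487)
53 + 340 = 393

393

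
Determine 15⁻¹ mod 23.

20

23 = 1·15 + 8
15 = 1·8 + 7
8 = 1·7 + 1
7 = 7·1 + 0
gcd(15, 23) = 1, so the inverse exists.
Back-substitute for 1:
1 = 1·8 − 1·7
  = −1·15 + 2·8
  = 2·23 − 3·15
So 15⁻¹ ≡ −3 ≡ 20 (mod 23).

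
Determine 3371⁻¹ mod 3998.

By the extended Euclidean algorithm:
3998 = 1·3371 + 627
3371 = 5·627 + 236
627 = 2·236 + 155
236 = 1·155 + 81
155 = 1·81 + 74
81 = 1·74 + 7
74 = 10·7 + 4
7 = 1·4 + 3
4 = 1·3 + 1
3 = 3·1 + 0
gcd(3371, 3998) = 1, so the inverse exists.
Back-substitute for 1:
1 = 1·4 − 1·3
  = −1·7 + 2·4
  = 2·74 − 21·7
  = −21·81 + 23·74
  = 23·155 − 44·81
  = −44·236 + 67·155
  = 67·627 − 178·236
  = −178·3371 + 957·627
  = 957·3998 − 1135·3371
So 3371⁻¹ ≡ −1135 ≡ 2863 (mod 3998).

2863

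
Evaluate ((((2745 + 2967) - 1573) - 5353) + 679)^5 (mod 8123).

7908

2745 + 2967 = 5712
5712 - 1573 = 4139
4139 - 5353 = -1214 ≡ 6909 (mod 8123)
6909 + 679 = 7588
(7588)^5 ≡ 7908 (mod 8123)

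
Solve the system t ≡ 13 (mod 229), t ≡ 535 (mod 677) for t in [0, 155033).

66881

229⁻¹ mod 677: 229×68 ≡ 1 (mod 677), so 229⁻¹ ≡ 68.
t = 13 + 229×((535 − 13)×68 mod 677) = 13 + 229×292 = 66881.
Check: 66881 mod 229 = 13, 66881 mod 677 = 535. ✓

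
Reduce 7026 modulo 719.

7026 = 9*719 + 555, so 7026 ≡ 555 (mod 719).

555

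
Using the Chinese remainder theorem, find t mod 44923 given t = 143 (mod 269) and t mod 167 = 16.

31078

269⁻¹ mod 167: 269·149 ≡ 1 (mod 167), so 269⁻¹ ≡ 149.
t = 143 + 269·((16 − 143)·149 mod 167) = 143 + 269·115 = 31078.
Check: 31078 mod 269 = 143, 31078 mod 167 = 16. ✓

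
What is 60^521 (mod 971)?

By square-and-multiply:
521 in binary is 1000001001, i.e. 521 = 512 + 8 + 1.
60^1 ≡ 60 (mod 971)
60^2 ≡ 60^2 = 3600 ≡ 687 (mod 971)
60^4 ≡ 687^2 = 471969 ≡ 63 (mod 971)
60^8 ≡ 63^2 = 3969 ≡ 85 (mod 971)
60^16 ≡ 85^2 = 7225 ≡ 428 (mod 971)
60^32 ≡ 428^2 = 183184 ≡ 636 (mod 971)
60^64 ≡ 636^2 = 404496 ≡ 560 (mod 971)
60^128 ≡ 560^2 = 313600 ≡ 938 (mod 971)
60^256 ≡ 938^2 = 879844 ≡ 118 (mod 971)
60^512 ≡ 118^2 = 13924 ≡ 330 (mod 971)
60^521 = 60^512 · 60^8 · 60^1 ≡ 330 · 85 · 60 (mod 971).
Accumulate the product:
330 · 85 = 28050 ≡ 862
862 · 60 = 51720 ≡ 257

257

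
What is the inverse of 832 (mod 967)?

967 = 1·832 + 135
832 = 6·135 + 22
135 = 6·22 + 3
22 = 7·3 + 1
3 = 3·1 + 0
gcd(832, 967) = 1, so the inverse exists.
Bézout: 1 = −265·967 + 308·832.
So 832⁻¹ ≡ 308 (mod 967).

308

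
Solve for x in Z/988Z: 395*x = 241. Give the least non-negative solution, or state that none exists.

gcd(395, 988) = 1, so a unique solution mod 988 exists.
395⁻¹ ≡ 983 (mod 988).
x ≡ 983*241 ≡ 771 (mod 988).

771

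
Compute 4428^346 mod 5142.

1374

346 in binary is 101011010, i.e. 346 = 256 + 64 + 16 + 8 + 2.
4428^1 ≡ 4428 (mod 5142)
4428^2 ≡ 4428^2 = 19607184 ≡ 738 (mod 5142)
4428^4 ≡ 738^2 = 544644 ≡ 4734 (mod 5142)
4428^8 ≡ 4734^2 = 22410756 ≡ 1920 (mod 5142)
4428^16 ≡ 1920^2 = 3686400 ≡ 4728 (mod 5142)
4428^32 ≡ 4728^2 = 22353984 ≡ 1710 (mod 5142)
4428^64 ≡ 1710^2 = 2924100 ≡ 3444 (mod 5142)
4428^128 ≡ 3444^2 = 11861136 ≡ 3684 (mod 5142)
4428^256 ≡ 3684^2 = 13571856 ≡ 2118 (mod 5142)
4428^346 = 4428^256 × 4428^64 × 4428^16 × 4428^8 × 4428^2 ≡ 2118 × 3444 × 4728 × 1920 × 738 (mod 5142).
Accumulate the product:
2118 × 3444 = 7294392 ≡ 3036
3036 × 4728 = 14354208 ≡ 2886
2886 × 1920 = 5541120 ≡ 3186
3186 × 738 = 2351268 ≡ 1374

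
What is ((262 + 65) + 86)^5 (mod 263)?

117

262 + 65 = 327 ≡ 64 (mod 263)
64 + 86 = 150
(150)^5 ≡ 117 (mod 263)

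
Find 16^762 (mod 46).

2

By square-and-multiply:
762 in binary is 1011111010, i.e. 762 = 512 + 128 + 64 + 32 + 16 + 8 + 2.
16^1 ≡ 16 (mod 46)
16^2 ≡ 16^2 = 256 ≡ 26 (mod 46)
16^4 ≡ 26^2 = 676 ≡ 32 (mod 46)
16^8 ≡ 32^2 = 1024 ≡ 12 (mod 46)
16^16 ≡ 12^2 = 144 ≡ 6 (mod 46)
16^32 ≡ 6^2 = 36 (mod 46)
16^64 ≡ 36^2 = 1296 ≡ 8 (mod 46)
16^128 ≡ 8^2 = 64 ≡ 18 (mod 46)
16^256 ≡ 18^2 = 324 ≡ 2 (mod 46)
16^512 ≡ 2^2 = 4 (mod 46)
16^762 = 16^512 × 16^128 × 16^64 × 16^32 × 16^16 × 16^8 × 16^2 ≡ 4 × 18 × 8 × 36 × 6 × 12 × 26 (mod 46).
Accumulate the product:
4 × 18 = 72 ≡ 26
26 × 8 = 208 ≡ 24
24 × 36 = 864 ≡ 36
36 × 6 = 216 ≡ 32
32 × 12 = 384 ≡ 16
16 × 26 = 416 ≡ 2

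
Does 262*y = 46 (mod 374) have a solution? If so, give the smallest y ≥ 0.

gcd(262, 374) = 2, and 2 | 46, so solutions exist.
Divide through by 2: 131*y mod 187 = 23.
131⁻¹ ≡ 10 (mod 187).
y ≡ 10*23 ≡ 43 (mod 187).
The smallest non-negative solution is y = 43.

43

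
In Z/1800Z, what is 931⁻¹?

1771

1800 = 1*931 + 869
931 = 1*869 + 62
869 = 14*62 + 1
62 = 62*1 + 0
gcd(931, 1800) = 1, so the inverse exists.
Back-substitute for 1:
1 = 1*869 − 14*62
  = −14*931 + 15*869
  = 15*1800 − 29*931
So 931⁻¹ ≡ −29 ≡ 1771 (mod 1800).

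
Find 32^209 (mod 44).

32

By square-and-multiply:
209 in binary is 11010001, i.e. 209 = 128 + 64 + 16 + 1.
32^1 ≡ 32 (mod 44)
32^2 ≡ 32^2 = 1024 ≡ 12 (mod 44)
32^4 ≡ 12^2 = 144 ≡ 12 (mod 44)
32^8 ≡ 12^2 = 144 ≡ 12 (mod 44)
32^16 ≡ 12^2 = 144 ≡ 12 (mod 44)
32^32 ≡ 12^2 = 144 ≡ 12 (mod 44)
32^64 ≡ 12^2 = 144 ≡ 12 (mod 44)
32^128 ≡ 12^2 = 144 ≡ 12 (mod 44)
32^209 = 32^128 · 32^64 · 32^16 · 32^1 ≡ 12 · 12 · 12 · 32 (mod 44).
Accumulate the product:
12 · 12 = 144 ≡ 12
12 · 12 = 144 ≡ 12
12 · 32 = 384 ≡ 32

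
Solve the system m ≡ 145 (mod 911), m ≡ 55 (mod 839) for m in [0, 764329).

911⁻¹ mod 839: 911×571 ≡ 1 (mod 839), so 911⁻¹ ≡ 571.
m = 145 + 911×((55 − 145)×571 mod 839) = 145 + 911×628 = 572253.
Check: 572253 mod 911 = 145, 572253 mod 839 = 55. ✓

572253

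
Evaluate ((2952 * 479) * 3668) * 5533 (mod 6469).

2952 * 479 = 1414008 ≡ 3766 (mod 6469)
3766 * 3668 = 13813688 ≡ 2373 (mod 6469)
2373 * 5533 = 13129809 ≡ 4208 (mod 6469)

4208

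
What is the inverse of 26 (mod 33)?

14

33 = 1·26 + 7
26 = 3·7 + 5
7 = 1·5 + 2
5 = 2·2 + 1
2 = 2·1 + 0
gcd(26, 33) = 1, so the inverse exists.
Back-substitute for 1:
1 = 1·5 − 2·2
  = −2·7 + 3·5
  = 3·26 − 11·7
  = −11·33 + 14·26
So 26⁻¹ ≡ 14 (mod 33).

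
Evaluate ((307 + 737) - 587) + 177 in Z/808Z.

307 + 737 = 1044 ≡ 236 (mod 808)
236 - 587 = -351 ≡ 457 (mod 808)
457 + 177 = 634

634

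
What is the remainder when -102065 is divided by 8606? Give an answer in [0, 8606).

1207

-102065 = -12×8606 + 1207, so -102065 ≡ 1207 (mod 8606).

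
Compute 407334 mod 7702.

407334 = 52×7702 + 6830, so 407334 ≡ 6830 (mod 7702).

6830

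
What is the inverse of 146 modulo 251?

By the extended Euclidean algorithm:
251 = 1·146 + 105
146 = 1·105 + 41
105 = 2·41 + 23
41 = 1·23 + 18
23 = 1·18 + 5
18 = 3·5 + 3
5 = 1·3 + 2
3 = 1·2 + 1
2 = 2·1 + 0
gcd(146, 251) = 1, so the inverse exists.
Back-substitute for 1:
1 = 1·3 − 1·2
  = −1·5 + 2·3
  = 2·18 − 7·5
  = −7·23 + 9·18
  = 9·41 − 16·23
  = −16·105 + 41·41
  = 41·146 − 57·105
  = −57·251 + 98·146
So 146⁻¹ ≡ 98 (mod 251).

98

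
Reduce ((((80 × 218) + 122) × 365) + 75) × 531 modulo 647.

380

80 × 218 = 17440 ≡ 618 (mod 647)
618 + 122 = 740 ≡ 93 (mod 647)
93 × 365 = 33945 ≡ 301 (mod 647)
301 + 75 = 376
376 × 531 = 199656 ≡ 380 (mod 647)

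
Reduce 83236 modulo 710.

83236 = 117*710 + 166, so 83236 ≡ 166 (mod 710).

166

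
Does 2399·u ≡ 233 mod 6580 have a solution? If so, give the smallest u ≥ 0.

gcd(2399, 6580) = 1, so a unique solution mod 6580 exists.
2399⁻¹ ≡ 4959 (mod 6580).
u ≡ 4959·233 ≡ 3947 (mod 6580).

3947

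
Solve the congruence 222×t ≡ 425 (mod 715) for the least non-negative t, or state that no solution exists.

gcd(222, 715) = 1, so a unique solution mod 715 exists.
222⁻¹ ≡ 248 (mod 715).
t ≡ 248×425 ≡ 295 (mod 715).

295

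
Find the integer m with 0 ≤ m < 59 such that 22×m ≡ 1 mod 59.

Apply the Euclidean algorithm and back-substitute:
59 = 2·22 + 15
22 = 1·15 + 7
15 = 2·7 + 1
7 = 7·1 + 0
gcd(22, 59) = 1, so the inverse exists.
Back-substitute for 1:
1 = 1·15 − 2·7
  = −2·22 + 3·15
  = 3·59 − 8·22
So 22⁻¹ ≡ −8 ≡ 51 (mod 59).

51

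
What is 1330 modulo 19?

1330 = 70×19 + 0, so 1330 ≡ 0 (mod 19).

0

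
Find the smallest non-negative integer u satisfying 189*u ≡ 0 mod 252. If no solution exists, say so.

0

gcd(189, 252) = 63, and 63 | 0, so solutions exist.
Divide through by 63: 3*u ≡ 0 mod 4.
3⁻¹ ≡ 3 (mod 4).
u ≡ 3*0 ≡ 0 (mod 4).
The smallest non-negative solution is u = 0.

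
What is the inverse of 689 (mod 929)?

Apply the Euclidean algorithm and back-substitute:
929 = 1·689 + 240
689 = 2·240 + 209
240 = 1·209 + 31
209 = 6·31 + 23
31 = 1·23 + 8
23 = 2·8 + 7
8 = 1·7 + 1
7 = 7·1 + 0
gcd(689, 929) = 1, so the inverse exists.
Bézout: 1 = 89·929 − 120·689.
So 689⁻¹ ≡ −120 ≡ 809 (mod 929).

809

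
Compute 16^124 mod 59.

16^1 ≡ 16 (mod 59)
16^2 ≡ 16^2 = 256 ≡ 20 (mod 59)
16^4 ≡ 20^2 = 400 ≡ 46 (mod 59)
16^8 ≡ 46^2 = 2116 ≡ 51 (mod 59)
16^16 ≡ 51^2 = 2601 ≡ 5 (mod 59)
16^32 ≡ 5^2 = 25 (mod 59)
16^64 ≡ 25^2 = 625 ≡ 35 (mod 59)
16^124 = 16^64 · 16^32 · 16^16 · 16^8 · 16^4 ≡ 35 · 25 · 5 · 51 · 46 (mod 59).
Accumulate the product:
35 · 25 = 875 ≡ 49
49 · 5 = 245 ≡ 9
9 · 51 = 459 ≡ 46
46 · 46 = 2116 ≡ 51

51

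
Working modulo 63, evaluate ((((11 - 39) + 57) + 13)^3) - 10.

53

11 - 39 = -28 ≡ 35 (mod 63)
35 + 57 = 92 ≡ 29 (mod 63)
29 + 13 = 42
(42)^3 ≡ 0 (mod 63)
0 - 10 = -10 ≡ 53 (mod 63)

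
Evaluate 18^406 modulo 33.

Using repeated squaring:
18^1 ≡ 18 (mod 33)
18^2 ≡ 18^2 = 324 ≡ 27 (mod 33)
18^4 ≡ 27^2 = 729 ≡ 3 (mod 33)
18^8 ≡ 3^2 = 9 (mod 33)
18^16 ≡ 9^2 = 81 ≡ 15 (mod 33)
18^32 ≡ 15^2 = 225 ≡ 27 (mod 33)
18^64 ≡ 27^2 = 729 ≡ 3 (mod 33)
18^128 ≡ 3^2 = 9 (mod 33)
18^256 ≡ 9^2 = 81 ≡ 15 (mod 33)
18^406 = 18^256 × 18^128 × 18^16 × 18^4 × 18^2 ≡ 15 × 9 × 15 × 3 × 27 (mod 33).
Accumulate the product:
15 × 9 = 135 ≡ 3
3 × 15 = 45 ≡ 12
12 × 3 = 36 ≡ 3
3 × 27 = 81 ≡ 15

15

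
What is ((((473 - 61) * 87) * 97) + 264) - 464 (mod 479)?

86

473 - 61 = 412
412 * 87 = 35844 ≡ 398 (mod 479)
398 * 97 = 38606 ≡ 286 (mod 479)
286 + 264 = 550 ≡ 71 (mod 479)
71 - 464 = -393 ≡ 86 (mod 479)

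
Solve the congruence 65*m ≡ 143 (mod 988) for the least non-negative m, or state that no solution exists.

63

gcd(65, 988) = 13, and 13 | 143, so solutions exist.
Divide through by 13: 5*m mod 76 = 11.
5⁻¹ ≡ 61 (mod 76).
m ≡ 61*11 ≡ 63 (mod 76).
The smallest non-negative solution is m = 63.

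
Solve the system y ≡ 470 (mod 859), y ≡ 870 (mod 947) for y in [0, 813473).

440278

859⁻¹ mod 947: 859·721 ≡ 1 (mod 947), so 859⁻¹ ≡ 721.
y = 470 + 859·((870 − 470)·721 mod 947) = 470 + 859·512 = 440278.
Check: 440278 mod 859 = 470, 440278 mod 947 = 870. ✓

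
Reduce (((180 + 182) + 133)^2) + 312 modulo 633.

366

180 + 182 = 362
362 + 133 = 495
(495)^2 ≡ 54 (mod 633)
54 + 312 = 366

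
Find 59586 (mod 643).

59586 = 92×643 + 430, so 59586 ≡ 430 (mod 643).

430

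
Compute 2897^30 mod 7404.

30 in binary is 11110, i.e. 30 = 16 + 8 + 4 + 2.
2897^1 ≡ 2897 (mod 7404)
2897^2 ≡ 2897^2 = 8392609 ≡ 3877 (mod 7404)
2897^4 ≡ 3877^2 = 15031129 ≡ 1009 (mod 7404)
2897^8 ≡ 1009^2 = 1018081 ≡ 3733 (mod 7404)
2897^16 ≡ 3733^2 = 13935289 ≡ 961 (mod 7404)
2897^30 = 2897^16 * 2897^8 * 2897^4 * 2897^2 ≡ 961 * 3733 * 1009 * 3877 (mod 7404).
Accumulate the product:
961 * 3733 = 3587413 ≡ 3877
3877 * 1009 = 3911893 ≡ 2581
2581 * 3877 = 10006537 ≡ 3733

3733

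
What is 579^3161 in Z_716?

Compute successive squares:
3161 in binary is 110001011001, i.e. 3161 = 2048 + 1024 + 64 + 16 + 8 + 1.
579^1 ≡ 579 (mod 716)
579^2 ≡ 579^2 = 335241 ≡ 153 (mod 716)
579^4 ≡ 153^2 = 23409 ≡ 497 (mod 716)
579^8 ≡ 497^2 = 247009 ≡ 705 (mod 716)
579^16 ≡ 705^2 = 497025 ≡ 121 (mod 716)
579^32 ≡ 121^2 = 14641 ≡ 321 (mod 716)
579^64 ≡ 321^2 = 103041 ≡ 653 (mod 716)
579^128 ≡ 653^2 = 426409 ≡ 389 (mod 716)
579^256 ≡ 389^2 = 151321 ≡ 245 (mod 716)
579^512 ≡ 245^2 = 60025 ≡ 597 (mod 716)
579^1024 ≡ 597^2 = 356409 ≡ 557 (mod 716)
579^2048 ≡ 557^2 = 310249 ≡ 221 (mod 716)
579^3161 = 579^2048 · 579^1024 · 579^64 · 579^16 · 579^8 · 579^1 ≡ 221 · 557 · 653 · 121 · 705 · 579 (mod 716).
Accumulate the product:
221 · 557 = 123097 ≡ 661
661 · 653 = 431633 ≡ 601
601 · 121 = 72721 ≡ 405
405 · 705 = 285525 ≡ 557
557 · 579 = 322503 ≡ 303

303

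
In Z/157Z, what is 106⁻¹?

40

Run the extended Euclidean algorithm:
157 = 1×106 + 51
106 = 2×51 + 4
51 = 12×4 + 3
4 = 1×3 + 1
3 = 3×1 + 0
gcd(106, 157) = 1, so the inverse exists.
Bézout: 1 = −27×157 + 40×106.
So 106⁻¹ ≡ 40 (mod 157).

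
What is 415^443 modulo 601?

373

By square-and-multiply:
415^1 ≡ 415 (mod 601)
415^2 ≡ 415^2 = 172225 ≡ 339 (mod 601)
415^4 ≡ 339^2 = 114921 ≡ 130 (mod 601)
415^8 ≡ 130^2 = 16900 ≡ 72 (mod 601)
415^16 ≡ 72^2 = 5184 ≡ 376 (mod 601)
415^32 ≡ 376^2 = 141376 ≡ 141 (mod 601)
415^64 ≡ 141^2 = 19881 ≡ 48 (mod 601)
415^128 ≡ 48^2 = 2304 ≡ 501 (mod 601)
415^256 ≡ 501^2 = 251001 ≡ 384 (mod 601)
415^443 = 415^256 × 415^128 × 415^32 × 415^16 × 415^8 × 415^2 × 415^1 ≡ 384 × 501 × 141 × 376 × 72 × 339 × 415 (mod 601).
Accumulate the product:
384 × 501 = 192384 ≡ 64
64 × 141 = 9024 ≡ 9
9 × 376 = 3384 ≡ 379
379 × 72 = 27288 ≡ 243
243 × 339 = 82377 ≡ 40
40 × 415 = 16600 ≡ 373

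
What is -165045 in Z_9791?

1402

-165045 = -17×9791 + 1402, so -165045 ≡ 1402 (mod 9791).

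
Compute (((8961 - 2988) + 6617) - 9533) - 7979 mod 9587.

4665

8961 - 2988 = 5973
5973 + 6617 = 12590 ≡ 3003 (mod 9587)
3003 - 9533 = -6530 ≡ 3057 (mod 9587)
3057 - 7979 = -4922 ≡ 4665 (mod 9587)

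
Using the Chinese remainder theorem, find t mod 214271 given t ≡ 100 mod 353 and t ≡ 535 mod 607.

204487

353⁻¹ mod 607: 353*466 ≡ 1 (mod 607), so 353⁻¹ ≡ 466.
t = 100 + 353*((535 − 100)*466 mod 607) = 100 + 353*579 = 204487.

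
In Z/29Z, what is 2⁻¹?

Apply the Euclidean algorithm and back-substitute:
29 = 14×2 + 1
2 = 2×1 + 0
gcd(2, 29) = 1, so the inverse exists.
Back-substitute for 1:
1 = 1×29 − 14×2
So 2⁻¹ ≡ −14 ≡ 15 (mod 29).

15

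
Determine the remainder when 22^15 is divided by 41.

By square-and-multiply:
15 in binary is 1111, i.e. 15 = 8 + 4 + 2 + 1.
22^1 ≡ 22 (mod 41)
22^2 ≡ 22^2 = 484 ≡ 33 (mod 41)
22^4 ≡ 33^2 = 1089 ≡ 23 (mod 41)
22^8 ≡ 23^2 = 529 ≡ 37 (mod 41)
22^15 = 22^8 · 22^4 · 22^2 · 22^1 ≡ 37 · 23 · 33 · 22 (mod 41).
Accumulate the product:
37 · 23 = 851 ≡ 31
31 · 33 = 1023 ≡ 39
39 · 22 = 858 ≡ 38

38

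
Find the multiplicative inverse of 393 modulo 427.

Apply the Euclidean algorithm and back-substitute:
427 = 1×393 + 34
393 = 11×34 + 19
34 = 1×19 + 15
19 = 1×15 + 4
15 = 3×4 + 3
4 = 1×3 + 1
3 = 3×1 + 0
gcd(393, 427) = 1, so the inverse exists.
Bézout: 1 = −104×427 + 113×393.
So 393⁻¹ ≡ 113 (mod 427).

113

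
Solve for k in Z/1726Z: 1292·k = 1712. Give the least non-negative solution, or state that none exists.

gcd(1292, 1726) = 2, and 2 | 1712, so solutions exist.
Divide through by 2: 646·k mod 863 = 856.
646⁻¹ ≡ 517 (mod 863).
k ≡ 517·856 ≡ 696 (mod 863).
The smallest non-negative solution is k = 696.

696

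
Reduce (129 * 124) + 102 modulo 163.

129 * 124 = 15996 ≡ 22 (mod 163)
22 + 102 = 124

124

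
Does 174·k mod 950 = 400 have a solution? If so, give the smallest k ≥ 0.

gcd(174, 950) = 2, and 2 | 400, so solutions exist.
Divide through by 2: 87·k mod 475 = 200.
87⁻¹ ≡ 273 (mod 475).
k ≡ 273·200 ≡ 450 (mod 475).
The smallest non-negative solution is k = 450.

450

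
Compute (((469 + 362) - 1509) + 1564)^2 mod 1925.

1521

469 + 362 = 831
831 - 1509 = -678 ≡ 1247 (mod 1925)
1247 + 1564 = 2811 ≡ 886 (mod 1925)
(886)^2 ≡ 1521 (mod 1925)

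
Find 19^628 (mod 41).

Compute successive squares:
628 in binary is 1001110100, i.e. 628 = 512 + 64 + 32 + 16 + 4.
19^1 ≡ 19 (mod 41)
19^2 ≡ 19^2 = 361 ≡ 33 (mod 41)
19^4 ≡ 33^2 = 1089 ≡ 23 (mod 41)
19^8 ≡ 23^2 = 529 ≡ 37 (mod 41)
19^16 ≡ 37^2 = 1369 ≡ 16 (mod 41)
19^32 ≡ 16^2 = 256 ≡ 10 (mod 41)
19^64 ≡ 10^2 = 100 ≡ 18 (mod 41)
19^128 ≡ 18^2 = 324 ≡ 37 (mod 41)
19^256 ≡ 37^2 = 1369 ≡ 16 (mod 41)
19^512 ≡ 16^2 = 256 ≡ 10 (mod 41)
19^628 = 19^512 × 19^64 × 19^32 × 19^16 × 19^4 ≡ 10 × 18 × 10 × 16 × 23 (mod 41).
Accumulate the product:
10 × 18 = 180 ≡ 16
16 × 10 = 160 ≡ 37
37 × 16 = 592 ≡ 18
18 × 23 = 414 ≡ 4

4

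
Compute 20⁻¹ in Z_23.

15

23 = 1*20 + 3
20 = 6*3 + 2
3 = 1*2 + 1
2 = 2*1 + 0
gcd(20, 23) = 1, so the inverse exists.
Back-substitute for 1:
1 = 1*3 − 1*2
  = −1*20 + 7*3
  = 7*23 − 8*20
So 20⁻¹ ≡ −8 ≡ 15 (mod 23).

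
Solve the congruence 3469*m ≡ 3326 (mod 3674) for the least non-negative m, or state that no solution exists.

1310

gcd(3469, 3674) = 1, so a unique solution mod 3674 exists.
3469⁻¹ ≡ 1147 (mod 3674).
m ≡ 1147*3326 ≡ 1310 (mod 3674).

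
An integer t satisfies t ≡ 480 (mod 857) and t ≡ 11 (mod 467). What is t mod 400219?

78467

857⁻¹ mod 467: 857·188 ≡ 1 (mod 467), so 857⁻¹ ≡ 188.
t = 480 + 857·((11 − 480)·188 mod 467) = 480 + 857·91 = 78467.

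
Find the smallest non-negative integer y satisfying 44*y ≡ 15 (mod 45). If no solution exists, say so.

gcd(44, 45) = 1, so a unique solution mod 45 exists.
44⁻¹ ≡ 44 (mod 45).
y ≡ 44*15 ≡ 30 (mod 45).

30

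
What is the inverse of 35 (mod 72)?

Apply the Euclidean algorithm and back-substitute:
72 = 2*35 + 2
35 = 17*2 + 1
2 = 2*1 + 0
gcd(35, 72) = 1, so the inverse exists.
Bézout: 1 = −17*72 + 35*35.
So 35⁻¹ ≡ 35 (mod 72).

35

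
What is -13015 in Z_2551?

-13015 = -6×2551 + 2291, so -13015 ≡ 2291 (mod 2551).

2291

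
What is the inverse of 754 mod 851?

193

Apply the Euclidean algorithm and back-substitute:
851 = 1*754 + 97
754 = 7*97 + 75
97 = 1*75 + 22
75 = 3*22 + 9
22 = 2*9 + 4
9 = 2*4 + 1
4 = 4*1 + 0
gcd(754, 851) = 1, so the inverse exists.
Back-substitute for 1:
1 = 1*9 − 2*4
  = −2*22 + 5*9
  = 5*75 − 17*22
  = −17*97 + 22*75
  = 22*754 − 171*97
  = −171*851 + 193*754
So 754⁻¹ ≡ 193 (mod 851).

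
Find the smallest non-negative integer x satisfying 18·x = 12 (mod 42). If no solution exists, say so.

3

gcd(18, 42) = 6, and 6 | 12, so solutions exist.
Divide through by 6: 3·x = 2 (mod 7).
3⁻¹ ≡ 5 (mod 7).
x ≡ 5·2 ≡ 3 (mod 7).
The smallest non-negative solution is x = 3.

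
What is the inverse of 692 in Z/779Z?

779 = 1·692 + 87
692 = 7·87 + 83
87 = 1·83 + 4
83 = 20·4 + 3
4 = 1·3 + 1
3 = 3·1 + 0
gcd(692, 779) = 1, so the inverse exists.
Bézout: 1 = 175·779 − 197·692.
So 692⁻¹ ≡ −197 ≡ 582 (mod 779).

582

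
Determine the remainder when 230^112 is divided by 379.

368

112 in binary is 1110000, i.e. 112 = 64 + 32 + 16.
230^1 ≡ 230 (mod 379)
230^2 ≡ 230^2 = 52900 ≡ 219 (mod 379)
230^4 ≡ 219^2 = 47961 ≡ 207 (mod 379)
230^8 ≡ 207^2 = 42849 ≡ 22 (mod 379)
230^16 ≡ 22^2 = 484 ≡ 105 (mod 379)
230^32 ≡ 105^2 = 11025 ≡ 34 (mod 379)
230^64 ≡ 34^2 = 1156 ≡ 19 (mod 379)
230^112 = 230^64 × 230^32 × 230^16 ≡ 19 × 34 × 105 (mod 379).
Accumulate the product:
19 × 34 = 646 ≡ 267
267 × 105 = 28035 ≡ 368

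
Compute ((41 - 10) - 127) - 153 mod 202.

41 - 10 = 31
31 - 127 = -96 ≡ 106 (mod 202)
106 - 153 = -47 ≡ 155 (mod 202)

155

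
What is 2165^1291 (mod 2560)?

45

By square-and-multiply:
1291 in binary is 10100001011, i.e. 1291 = 1024 + 256 + 8 + 2 + 1.
2165^1 ≡ 2165 (mod 2560)
2165^2 ≡ 2165^2 = 4687225 ≡ 2425 (mod 2560)
2165^4 ≡ 2425^2 = 5880625 ≡ 305 (mod 2560)
2165^8 ≡ 305^2 = 93025 ≡ 865 (mod 2560)
2165^16 ≡ 865^2 = 748225 ≡ 705 (mod 2560)
2165^32 ≡ 705^2 = 497025 ≡ 385 (mod 2560)
2165^64 ≡ 385^2 = 148225 ≡ 2305 (mod 2560)
2165^128 ≡ 2305^2 = 5313025 ≡ 1025 (mod 2560)
2165^256 ≡ 1025^2 = 1050625 ≡ 1025 (mod 2560)
2165^512 ≡ 1025^2 = 1050625 ≡ 1025 (mod 2560)
2165^1024 ≡ 1025^2 = 1050625 ≡ 1025 (mod 2560)
2165^1291 = 2165^1024 × 2165^256 × 2165^8 × 2165^2 × 2165^1 ≡ 1025 × 1025 × 865 × 2425 × 2165 (mod 2560).
Accumulate the product:
1025 × 1025 = 1050625 ≡ 1025
1025 × 865 = 886625 ≡ 865
865 × 2425 = 2097625 ≡ 985
985 × 2165 = 2132525 ≡ 45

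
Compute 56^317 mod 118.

72

By square-and-multiply:
56^1 ≡ 56 (mod 118)
56^2 ≡ 56^2 = 3136 ≡ 68 (mod 118)
56^4 ≡ 68^2 = 4624 ≡ 22 (mod 118)
56^8 ≡ 22^2 = 484 ≡ 12 (mod 118)
56^16 ≡ 12^2 = 144 ≡ 26 (mod 118)
56^32 ≡ 26^2 = 676 ≡ 86 (mod 118)
56^64 ≡ 86^2 = 7396 ≡ 80 (mod 118)
56^128 ≡ 80^2 = 6400 ≡ 28 (mod 118)
56^256 ≡ 28^2 = 784 ≡ 76 (mod 118)
56^317 = 56^256 · 56^32 · 56^16 · 56^8 · 56^4 · 56^1 ≡ 76 · 86 · 26 · 12 · 22 · 56 (mod 118).
Accumulate the product:
76 · 86 = 6536 ≡ 46
46 · 26 = 1196 ≡ 16
16 · 12 = 192 ≡ 74
74 · 22 = 1628 ≡ 94
94 · 56 = 5264 ≡ 72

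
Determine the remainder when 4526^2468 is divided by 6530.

5786

2468 in binary is 100110100100, i.e. 2468 = 2048 + 256 + 128 + 32 + 4.
4526^1 ≡ 4526 (mod 6530)
4526^2 ≡ 4526^2 = 20484676 ≡ 66 (mod 6530)
4526^4 ≡ 66^2 = 4356 (mod 6530)
4526^8 ≡ 4356^2 = 18974736 ≡ 5086 (mod 6530)
4526^16 ≡ 5086^2 = 25867396 ≡ 2066 (mod 6530)
4526^32 ≡ 2066^2 = 4268356 ≡ 4266 (mod 6530)
4526^64 ≡ 4266^2 = 18198756 ≡ 6176 (mod 6530)
4526^128 ≡ 6176^2 = 38142976 ≡ 1246 (mod 6530)
4526^256 ≡ 1246^2 = 1552516 ≡ 4906 (mod 6530)
4526^512 ≡ 4906^2 = 24068836 ≡ 5786 (mod 6530)
4526^1024 ≡ 5786^2 = 33477796 ≡ 5016 (mod 6530)
4526^2048 ≡ 5016^2 = 25160256 ≡ 166 (mod 6530)
4526^2468 = 4526^2048 * 4526^256 * 4526^128 * 4526^32 * 4526^4 ≡ 166 * 4906 * 1246 * 4266 * 4356 (mod 6530).
Accumulate the product:
166 * 4906 = 814396 ≡ 4676
4676 * 1246 = 5826296 ≡ 1536
1536 * 4266 = 6552576 ≡ 2986
2986 * 4356 = 13007016 ≡ 5786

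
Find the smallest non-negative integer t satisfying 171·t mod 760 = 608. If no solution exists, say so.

gcd(171, 760) = 19, and 19 | 608, so solutions exist.
Divide through by 19: 9·t = 32 (mod 40).
9⁻¹ ≡ 9 (mod 40).
t ≡ 9·32 ≡ 8 (mod 40).
The smallest non-negative solution is t = 8.

8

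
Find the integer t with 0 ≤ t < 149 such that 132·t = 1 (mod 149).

Run the extended Euclidean algorithm:
149 = 1·132 + 17
132 = 7·17 + 13
17 = 1·13 + 4
13 = 3·4 + 1
4 = 4·1 + 0
gcd(132, 149) = 1, so the inverse exists.
Bézout: 1 = −31·149 + 35·132.
So 132⁻¹ ≡ 35 (mod 149).

35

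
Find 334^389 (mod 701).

691

389 in binary is 110000101, i.e. 389 = 256 + 128 + 4 + 1.
334^1 ≡ 334 (mod 701)
334^2 ≡ 334^2 = 111556 ≡ 97 (mod 701)
334^4 ≡ 97^2 = 9409 ≡ 296 (mod 701)
334^8 ≡ 296^2 = 87616 ≡ 692 (mod 701)
334^16 ≡ 692^2 = 478864 ≡ 81 (mod 701)
334^32 ≡ 81^2 = 6561 ≡ 252 (mod 701)
334^64 ≡ 252^2 = 63504 ≡ 414 (mod 701)
334^128 ≡ 414^2 = 171396 ≡ 352 (mod 701)
334^256 ≡ 352^2 = 123904 ≡ 528 (mod 701)
334^389 = 334^256 · 334^128 · 334^4 · 334^1 ≡ 528 · 352 · 296 · 334 (mod 701).
Accumulate the product:
528 · 352 = 185856 ≡ 91
91 · 296 = 26936 ≡ 298
298 · 334 = 99532 ≡ 691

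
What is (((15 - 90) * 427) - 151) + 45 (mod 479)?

15 - 90 = -75 ≡ 404 (mod 479)
404 * 427 = 172508 ≡ 68 (mod 479)
68 - 151 = -83 ≡ 396 (mod 479)
396 + 45 = 441

441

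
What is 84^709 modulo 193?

709 in binary is 1011000101, i.e. 709 = 512 + 128 + 64 + 4 + 1.
84^1 ≡ 84 (mod 193)
84^2 ≡ 84^2 = 7056 ≡ 108 (mod 193)
84^4 ≡ 108^2 = 11664 ≡ 84 (mod 193)
84^8 ≡ 84^2 = 7056 ≡ 108 (mod 193)
84^16 ≡ 108^2 = 11664 ≡ 84 (mod 193)
84^32 ≡ 84^2 = 7056 ≡ 108 (mod 193)
84^64 ≡ 108^2 = 11664 ≡ 84 (mod 193)
84^128 ≡ 84^2 = 7056 ≡ 108 (mod 193)
84^256 ≡ 108^2 = 11664 ≡ 84 (mod 193)
84^512 ≡ 84^2 = 7056 ≡ 108 (mod 193)
84^709 = 84^512 · 84^128 · 84^64 · 84^4 · 84^1 ≡ 108 · 108 · 84 · 84 · 84 (mod 193).
Accumulate the product:
108 · 108 = 11664 ≡ 84
84 · 84 = 7056 ≡ 108
108 · 84 = 9072 ≡ 1
1 · 84 = 84

84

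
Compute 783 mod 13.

783 = 60*13 + 3, so 783 ≡ 3 (mod 13).

3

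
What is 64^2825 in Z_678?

346

2825 in binary is 101100001001, i.e. 2825 = 2048 + 512 + 256 + 8 + 1.
64^1 ≡ 64 (mod 678)
64^2 ≡ 64^2 = 4096 ≡ 28 (mod 678)
64^4 ≡ 28^2 = 784 ≡ 106 (mod 678)
64^8 ≡ 106^2 = 11236 ≡ 388 (mod 678)
64^16 ≡ 388^2 = 150544 ≡ 28 (mod 678)
64^32 ≡ 28^2 = 784 ≡ 106 (mod 678)
64^64 ≡ 106^2 = 11236 ≡ 388 (mod 678)
64^128 ≡ 388^2 = 150544 ≡ 28 (mod 678)
64^256 ≡ 28^2 = 784 ≡ 106 (mod 678)
64^512 ≡ 106^2 = 11236 ≡ 388 (mod 678)
64^1024 ≡ 388^2 = 150544 ≡ 28 (mod 678)
64^2048 ≡ 28^2 = 784 ≡ 106 (mod 678)
64^2825 = 64^2048 * 64^512 * 64^256 * 64^8 * 64^1 ≡ 106 * 388 * 106 * 388 * 64 (mod 678).
Accumulate the product:
106 * 388 = 41128 ≡ 448
448 * 106 = 47488 ≡ 28
28 * 388 = 10864 ≡ 16
16 * 64 = 1024 ≡ 346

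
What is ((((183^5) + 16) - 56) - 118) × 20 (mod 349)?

(183)^5 ≡ 342 (mod 349)
342 + 16 = 358 ≡ 9 (mod 349)
9 - 56 = -47 ≡ 302 (mod 349)
302 - 118 = 184
184 × 20 = 3680 ≡ 190 (mod 349)

190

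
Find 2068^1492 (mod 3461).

1930

Compute successive squares:
2068^1 ≡ 2068 (mod 3461)
2068^2 ≡ 2068^2 = 4276624 ≡ 2289 (mod 3461)
2068^4 ≡ 2289^2 = 5239521 ≡ 3028 (mod 3461)
2068^8 ≡ 3028^2 = 9168784 ≡ 595 (mod 3461)
2068^16 ≡ 595^2 = 354025 ≡ 1003 (mod 3461)
2068^32 ≡ 1003^2 = 1006009 ≡ 2319 (mod 3461)
2068^64 ≡ 2319^2 = 5377761 ≡ 2828 (mod 3461)
2068^128 ≡ 2828^2 = 7997584 ≡ 2674 (mod 3461)
2068^256 ≡ 2674^2 = 7150276 ≡ 3311 (mod 3461)
2068^512 ≡ 3311^2 = 10962721 ≡ 1734 (mod 3461)
2068^1024 ≡ 1734^2 = 3006756 ≡ 2608 (mod 3461)
2068^1492 = 2068^1024 × 2068^256 × 2068^128 × 2068^64 × 2068^16 × 2068^4 ≡ 2608 × 3311 × 2674 × 2828 × 1003 × 3028 (mod 3461).
Accumulate the product:
2608 × 3311 = 8635088 ≡ 3354
3354 × 2674 = 8968596 ≡ 1145
1145 × 2828 = 3238060 ≡ 2025
2025 × 1003 = 2031075 ≡ 2929
2929 × 3028 = 8869012 ≡ 1930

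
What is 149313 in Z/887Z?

297

149313 = 168·887 + 297, so 149313 ≡ 297 (mod 887).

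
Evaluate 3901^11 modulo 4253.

11 in binary is 1011, i.e. 11 = 8 + 2 + 1.
3901^1 ≡ 3901 (mod 4253)
3901^2 ≡ 3901^2 = 15217801 ≡ 567 (mod 4253)
3901^4 ≡ 567^2 = 321489 ≡ 2514 (mod 4253)
3901^8 ≡ 2514^2 = 6320196 ≡ 238 (mod 4253)
3901^11 = 3901^8 * 3901^2 * 3901^1 ≡ 238 * 567 * 3901 (mod 4253).
Accumulate the product:
238 * 567 = 134946 ≡ 3103
3103 * 3901 = 12104803 ≡ 765

765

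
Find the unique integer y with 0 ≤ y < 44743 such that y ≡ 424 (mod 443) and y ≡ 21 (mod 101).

443⁻¹ mod 101: 443·57 ≡ 1 (mod 101), so 443⁻¹ ≡ 57.
y = 424 + 443·((21 − 424)·57 mod 101) = 424 + 443·57 = 25675.

25675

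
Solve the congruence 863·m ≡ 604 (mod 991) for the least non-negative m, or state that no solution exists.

274

gcd(863, 991) = 1, so a unique solution mod 991 exists.
863⁻¹ ≡ 240 (mod 991).
m ≡ 240·604 ≡ 274 (mod 991).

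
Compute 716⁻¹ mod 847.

Apply the Euclidean algorithm and back-substitute:
847 = 1·716 + 131
716 = 5·131 + 61
131 = 2·61 + 9
61 = 6·9 + 7
9 = 1·7 + 2
7 = 3·2 + 1
2 = 2·1 + 0
gcd(716, 847) = 1, so the inverse exists.
Bézout: 1 = −317·847 + 375·716.
So 716⁻¹ ≡ 375 (mod 847).

375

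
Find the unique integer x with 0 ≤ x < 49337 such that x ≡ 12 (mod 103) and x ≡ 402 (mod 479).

13814

103⁻¹ mod 479: 103*386 ≡ 1 (mod 479), so 103⁻¹ ≡ 386.
x = 12 + 103*((402 − 12)*386 mod 479) = 12 + 103*134 = 13814.
Check: 13814 mod 103 = 12, 13814 mod 479 = 402. ✓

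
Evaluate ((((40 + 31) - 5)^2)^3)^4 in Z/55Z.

11

40 + 31 = 71 ≡ 16 (mod 55)
16 - 5 = 11
(11)^2 ≡ 11 (mod 55)
(11)^3 ≡ 11 (mod 55)
(11)^4 ≡ 11 (mod 55)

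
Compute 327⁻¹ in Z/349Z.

349 = 1*327 + 22
327 = 14*22 + 19
22 = 1*19 + 3
19 = 6*3 + 1
3 = 3*1 + 0
gcd(327, 349) = 1, so the inverse exists.
Bézout: 1 = −104*349 + 111*327.
So 327⁻¹ ≡ 111 (mod 349).

111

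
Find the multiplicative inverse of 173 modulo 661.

661 = 3·173 + 142
173 = 1·142 + 31
142 = 4·31 + 18
31 = 1·18 + 13
18 = 1·13 + 5
13 = 2·5 + 3
5 = 1·3 + 2
3 = 1·2 + 1
2 = 2·1 + 0
gcd(173, 661) = 1, so the inverse exists.
Back-substitute for 1:
1 = 1·3 − 1·2
  = −1·5 + 2·3
  = 2·13 − 5·5
  = −5·18 + 7·13
  = 7·31 − 12·18
  = −12·142 + 55·31
  = 55·173 − 67·142
  = −67·661 + 256·173
So 173⁻¹ ≡ 256 (mod 661).

256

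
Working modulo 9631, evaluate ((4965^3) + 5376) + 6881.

5643

(4965)^3 ≡ 3017 (mod 9631)
3017 + 5376 = 8393
8393 + 6881 = 15274 ≡ 5643 (mod 9631)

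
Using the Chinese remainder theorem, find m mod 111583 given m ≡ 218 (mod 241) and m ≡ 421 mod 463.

241⁻¹ mod 463: 241×390 ≡ 1 (mod 463), so 241⁻¹ ≡ 390.
m = 218 + 241×((421 − 218)×390 mod 463) = 218 + 241×460 = 111078.
Check: 111078 mod 241 = 218, 111078 mod 463 = 421. ✓

111078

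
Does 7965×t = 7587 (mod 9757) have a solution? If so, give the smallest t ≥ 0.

gcd(7965, 9757) = 1, so a unique solution mod 9757 exists.
7965⁻¹ ≡ 5864 (mod 9757).
t ≡ 5864×7587 ≡ 8005 (mod 9757).

8005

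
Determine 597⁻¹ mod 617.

617 = 1*597 + 20
597 = 29*20 + 17
20 = 1*17 + 3
17 = 5*3 + 2
3 = 1*2 + 1
2 = 2*1 + 0
gcd(597, 617) = 1, so the inverse exists.
Bézout: 1 = 209*617 − 216*597.
So 597⁻¹ ≡ −216 ≡ 401 (mod 617).

401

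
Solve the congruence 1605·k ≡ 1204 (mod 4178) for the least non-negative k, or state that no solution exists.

gcd(1605, 4178) = 1, so a unique solution mod 4178 exists.
1605⁻¹ ≡ 3509 (mod 4178).
k ≡ 3509·1204 ≡ 878 (mod 4178).

878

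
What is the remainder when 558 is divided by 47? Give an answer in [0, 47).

558 = 11·47 + 41, so 558 ≡ 41 (mod 47).

41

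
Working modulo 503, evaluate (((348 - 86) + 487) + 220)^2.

363

348 - 86 = 262
262 + 487 = 749 ≡ 246 (mod 503)
246 + 220 = 466
(466)^2 ≡ 363 (mod 503)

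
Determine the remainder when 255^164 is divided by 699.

164 in binary is 10100100, i.e. 164 = 128 + 32 + 4.
255^1 ≡ 255 (mod 699)
255^2 ≡ 255^2 = 65025 ≡ 18 (mod 699)
255^4 ≡ 18^2 = 324 (mod 699)
255^8 ≡ 324^2 = 104976 ≡ 126 (mod 699)
255^16 ≡ 126^2 = 15876 ≡ 498 (mod 699)
255^32 ≡ 498^2 = 248004 ≡ 558 (mod 699)
255^64 ≡ 558^2 = 311364 ≡ 309 (mod 699)
255^128 ≡ 309^2 = 95481 ≡ 417 (mod 699)
255^164 = 255^128 · 255^32 · 255^4 ≡ 417 · 558 · 324 (mod 699).
Accumulate the product:
417 · 558 = 232686 ≡ 618
618 · 324 = 200232 ≡ 318

318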